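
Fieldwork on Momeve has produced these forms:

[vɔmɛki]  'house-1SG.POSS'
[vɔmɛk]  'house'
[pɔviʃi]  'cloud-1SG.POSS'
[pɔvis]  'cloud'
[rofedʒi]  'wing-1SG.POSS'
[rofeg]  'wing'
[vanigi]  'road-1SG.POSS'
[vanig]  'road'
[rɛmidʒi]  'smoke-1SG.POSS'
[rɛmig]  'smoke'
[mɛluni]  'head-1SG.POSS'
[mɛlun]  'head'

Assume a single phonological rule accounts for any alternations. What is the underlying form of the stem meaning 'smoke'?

/rɛmidʒ/

The root 'smoke' surfaces as [rɛmidʒi] and [rɛmig], with a stem-final [dʒ] ~ [g] alternation.
If /g/ were underlying and a rule turned it into [dʒ] before the 1SG.POSS suffix, 'road' would also alternate; but it has [g] in both [vanigi] and [vanig].
Therefore /dʒ/ is basic and [g] is derived by depalatalization (palato-alveolar /dʒ/ and /ʃ/ become [g] and [s] when no front vowel follows).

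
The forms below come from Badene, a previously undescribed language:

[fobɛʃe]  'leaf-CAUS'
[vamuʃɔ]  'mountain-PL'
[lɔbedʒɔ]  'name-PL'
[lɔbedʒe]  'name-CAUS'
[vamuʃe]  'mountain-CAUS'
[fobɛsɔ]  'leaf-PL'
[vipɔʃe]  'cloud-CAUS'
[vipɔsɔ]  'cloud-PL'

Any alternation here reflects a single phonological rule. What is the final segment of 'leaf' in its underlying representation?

/s/

'leaf' shows [s] ~ [ʃ] at the end of the stem ([fobɛsɔ] vs [fobɛʃe]).
The stem 'mountain' ([vamuʃɔ], [vamuʃe]) shows [ʃ] unchanged in both environments, so [ʃ] cannot be basic with [s] derived before the PL suffix.
So /s/ is underlying, and a rule of palatalization before a front vowel — /s/ becomes palato-alveolar [ʃ] before a front vowel — gives [ʃ].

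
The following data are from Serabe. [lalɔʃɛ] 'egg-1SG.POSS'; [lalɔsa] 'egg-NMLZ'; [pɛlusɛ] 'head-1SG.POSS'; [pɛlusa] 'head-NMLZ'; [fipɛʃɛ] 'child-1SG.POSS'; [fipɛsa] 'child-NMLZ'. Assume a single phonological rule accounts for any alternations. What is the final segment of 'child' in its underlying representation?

The root 'child' surfaces as [fipɛʃɛ] and [fipɛsa], with a stem-final [ʃ] ~ [s] alternation.
But 'head' keeps [s] in both environments ([pɛlusɛ], [pɛlusa]), so there is no rule changing /s/ to [ʃ] before the 1SG.POSS suffix.
The alternation reflects depalatalization: palato-alveolar /ʃ/ becomes [s] when no front vowel follows. /ʃ/ is underlying.

/ʃ/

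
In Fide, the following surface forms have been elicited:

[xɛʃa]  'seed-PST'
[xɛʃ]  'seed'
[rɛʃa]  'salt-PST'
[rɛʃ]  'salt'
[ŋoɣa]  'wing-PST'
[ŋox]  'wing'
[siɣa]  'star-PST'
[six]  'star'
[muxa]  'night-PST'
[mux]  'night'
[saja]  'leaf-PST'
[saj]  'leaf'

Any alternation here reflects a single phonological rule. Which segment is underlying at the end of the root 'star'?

/ɣ/

The stem for 'star' ends in [ɣ] in [siɣa] but [x] in [six].
If /x/ were underlying and a rule turned it into [ɣ] before the PST suffix, 'night' would also alternate; but it has [x] in both [muxa] and [mux].
Therefore /ɣ/ is basic and [x] is derived by word-final obstruent devoicing (voiced obstruents become voiceless word-finally).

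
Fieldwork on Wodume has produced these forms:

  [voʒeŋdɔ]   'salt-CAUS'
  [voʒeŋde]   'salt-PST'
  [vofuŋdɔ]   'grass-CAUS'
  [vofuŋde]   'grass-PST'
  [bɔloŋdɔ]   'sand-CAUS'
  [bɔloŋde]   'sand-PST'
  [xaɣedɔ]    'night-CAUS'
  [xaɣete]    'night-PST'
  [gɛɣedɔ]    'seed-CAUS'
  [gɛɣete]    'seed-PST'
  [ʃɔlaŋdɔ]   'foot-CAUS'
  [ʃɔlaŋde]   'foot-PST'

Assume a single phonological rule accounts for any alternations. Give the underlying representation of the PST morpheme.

The PST morpheme has two allomorphs, [-de] and [-te].
By contrast the CAUS suffix keeps its initial [d] throughout — that segment must be underlying.
The PST suffix is therefore /-te/ underlyingly, with post-nasal voicing: voiceless stops become voiced after a nasal.

/-te/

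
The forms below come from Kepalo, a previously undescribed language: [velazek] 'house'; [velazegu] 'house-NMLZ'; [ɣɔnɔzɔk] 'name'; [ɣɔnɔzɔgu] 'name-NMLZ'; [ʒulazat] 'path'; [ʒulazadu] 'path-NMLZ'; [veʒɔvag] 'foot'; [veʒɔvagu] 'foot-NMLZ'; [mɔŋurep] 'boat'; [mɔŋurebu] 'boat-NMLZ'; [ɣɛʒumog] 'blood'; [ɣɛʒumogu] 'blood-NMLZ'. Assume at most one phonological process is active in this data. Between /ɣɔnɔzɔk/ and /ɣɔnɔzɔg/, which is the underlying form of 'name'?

In [ɣɔnɔzɔk] and [ɣɔnɔzɔgu] the final segment of 'name' alternates: [k] ~ [g].
The stem 'foot' ([veʒɔvag], [veʒɔvagu]) shows [g] unchanged in both environments, so [g] cannot be basic with [k] derived in isolation.
The underlying segment must be /k/; voiceless stops become voiced between vowels, yielding [g] there.

/ɣɔnɔzɔk/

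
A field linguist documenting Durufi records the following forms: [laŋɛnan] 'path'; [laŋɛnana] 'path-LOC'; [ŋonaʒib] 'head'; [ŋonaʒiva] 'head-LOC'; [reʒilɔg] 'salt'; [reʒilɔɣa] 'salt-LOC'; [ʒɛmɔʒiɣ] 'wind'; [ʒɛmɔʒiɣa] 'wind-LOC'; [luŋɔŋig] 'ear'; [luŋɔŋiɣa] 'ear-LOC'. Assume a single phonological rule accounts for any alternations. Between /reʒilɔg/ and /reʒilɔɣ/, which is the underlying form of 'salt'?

/reʒilɔg/

The root 'salt' surfaces as [reʒilɔg] and [reʒilɔɣa], with a stem-final [g] ~ [ɣ] alternation.
Compare 'wind', with invariant [ɣ] in [ʒɛmɔʒiɣ] and [ʒɛmɔʒiɣa]: an analysis with underlying /ɣ/ and a rule producing [g] in isolation would wrongly predict alternation here too.
So /g/ is underlying, and a rule of intervocalic spirantization — voiced stops become fricatives between vowels — gives [ɣ].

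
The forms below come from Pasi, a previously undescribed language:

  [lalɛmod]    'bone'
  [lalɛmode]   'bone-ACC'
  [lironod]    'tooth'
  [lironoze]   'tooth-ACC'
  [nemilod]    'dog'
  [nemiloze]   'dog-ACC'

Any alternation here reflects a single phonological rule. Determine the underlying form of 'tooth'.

'tooth' shows [d] ~ [z] at the end of the stem ([lironod] vs [lironoze]).
If /d/ were underlying and a rule turned it into [z] before the ACC suffix, 'bone' would also alternate; but it has [d] in both [lalɛmod] and [lalɛmode].
The alternation reflects word-final hardening: voiced fricatives become stops word-finally. /z/ is underlying.

/lironoz/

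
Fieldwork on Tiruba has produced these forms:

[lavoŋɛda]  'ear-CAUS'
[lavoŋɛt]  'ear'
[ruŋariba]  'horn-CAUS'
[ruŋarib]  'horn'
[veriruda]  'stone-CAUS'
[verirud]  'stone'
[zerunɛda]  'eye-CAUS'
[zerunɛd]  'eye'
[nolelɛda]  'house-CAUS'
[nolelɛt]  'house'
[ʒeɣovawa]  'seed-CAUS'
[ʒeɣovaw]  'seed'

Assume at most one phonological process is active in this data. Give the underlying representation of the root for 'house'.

/nolelɛt/

The root 'house' surfaces as [nolelɛda] and [nolelɛt], with a stem-final [d] ~ [t] alternation.
The stem 'stone' ([veriruda], [verirud]) shows [d] unchanged in both environments, so [d] cannot be basic with [t] derived in isolation.
Therefore /t/ is basic and [d] is derived by intervocalic voicing (voiceless stops become voiced between vowels).
So 'house' = /nolelɛt/.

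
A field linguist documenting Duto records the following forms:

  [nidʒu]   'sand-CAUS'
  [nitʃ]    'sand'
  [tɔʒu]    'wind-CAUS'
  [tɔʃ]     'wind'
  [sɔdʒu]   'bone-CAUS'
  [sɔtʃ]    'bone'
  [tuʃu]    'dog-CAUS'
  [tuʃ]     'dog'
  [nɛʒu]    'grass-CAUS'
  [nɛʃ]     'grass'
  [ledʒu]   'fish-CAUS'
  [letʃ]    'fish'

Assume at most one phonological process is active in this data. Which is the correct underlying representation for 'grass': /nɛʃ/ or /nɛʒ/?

/nɛʒ/

The root 'grass' surfaces as [nɛʒu] and [nɛʃ], with a stem-final [ʒ] ~ [ʃ] alternation.
But 'dog' keeps [ʃ] in both environments ([tuʃu], [tuʃ]), so there is no rule changing /ʃ/ to [ʒ] before the CAUS suffix.
So /ʒ/ is underlying, and a rule of word-final obstruent devoicing — voiced obstruents become voiceless word-finally — gives [ʃ].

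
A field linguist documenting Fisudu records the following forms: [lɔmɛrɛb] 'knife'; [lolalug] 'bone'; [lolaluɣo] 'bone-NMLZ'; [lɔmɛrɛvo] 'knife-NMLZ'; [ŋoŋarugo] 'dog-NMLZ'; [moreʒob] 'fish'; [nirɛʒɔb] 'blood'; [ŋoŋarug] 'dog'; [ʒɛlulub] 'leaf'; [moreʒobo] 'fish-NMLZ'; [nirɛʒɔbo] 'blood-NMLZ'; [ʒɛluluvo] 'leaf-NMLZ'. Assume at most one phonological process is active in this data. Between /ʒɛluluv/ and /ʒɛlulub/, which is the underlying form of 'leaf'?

In [ʒɛluluvo] and [ʒɛlulub] the final segment of 'leaf' alternates: [v] ~ [b].
But 'fish' keeps [b] in both environments ([moreʒobo], [moreʒob]), so there is no rule changing /b/ to [v] before the NMLZ suffix.
Therefore /v/ is basic and [b] is derived by word-final hardening (voiced fricatives become stops word-finally).

/ʒɛluluv/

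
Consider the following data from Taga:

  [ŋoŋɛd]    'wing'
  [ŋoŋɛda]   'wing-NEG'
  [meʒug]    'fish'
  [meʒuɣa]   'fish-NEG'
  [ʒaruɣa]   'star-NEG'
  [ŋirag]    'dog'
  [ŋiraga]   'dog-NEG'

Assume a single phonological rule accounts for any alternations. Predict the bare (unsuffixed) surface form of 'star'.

In [meʒug] and [meʒuɣa] the final segment of 'fish' alternates: [g] ~ [ɣ].
Compare 'dog', with invariant [g] in [ŋirag] and [ŋiraga]: an analysis with underlying /g/ and a rule producing [ɣ] before the NEG suffix would wrongly predict alternation here too.
So /ɣ/ is underlying, and a rule of word-final hardening — voiced fricatives become stops word-finally — gives [g].
The one attested form of 'star', [ʒaruɣa], shows underlying /ʒaruɣ/. Applying the same rule word-finally gives [ʒarug].

[ʒarug]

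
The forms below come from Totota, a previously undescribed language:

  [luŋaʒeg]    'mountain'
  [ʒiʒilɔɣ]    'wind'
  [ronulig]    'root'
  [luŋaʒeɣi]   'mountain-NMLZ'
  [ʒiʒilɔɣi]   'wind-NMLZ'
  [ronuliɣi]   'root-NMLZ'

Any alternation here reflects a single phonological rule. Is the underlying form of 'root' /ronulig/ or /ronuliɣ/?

/ronulig/

The stem for 'root' ends in [ɣ] in [ronuliɣi] but [g] in [ronulig].
If /ɣ/ were underlying and a rule turned it into [g] in isolation, 'wind' would also alternate; but it has [ɣ] in both [ʒiʒilɔɣi] and [ʒiʒilɔɣ].
The underlying segment must be /g/; voiced stops become fricatives between vowels, yielding [ɣ] there.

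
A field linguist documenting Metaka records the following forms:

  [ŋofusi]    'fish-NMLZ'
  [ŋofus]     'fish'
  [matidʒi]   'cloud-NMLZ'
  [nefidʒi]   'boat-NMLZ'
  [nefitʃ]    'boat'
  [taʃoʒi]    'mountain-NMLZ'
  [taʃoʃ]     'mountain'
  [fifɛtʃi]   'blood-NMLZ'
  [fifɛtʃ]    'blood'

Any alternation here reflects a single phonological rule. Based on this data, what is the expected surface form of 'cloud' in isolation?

'boat' shows [dʒ] ~ [tʃ] at the end of the stem ([nefidʒi] vs [nefitʃ]).
But 'blood' keeps [tʃ] in both environments ([fifɛtʃi], [fifɛtʃ]), so there is no rule changing /tʃ/ to [dʒ] before the NMLZ suffix.
Therefore /dʒ/ is basic and [tʃ] is derived by word-final obstruent devoicing (voiced obstruents become voiceless word-finally).
The one attested form of 'cloud', [matidʒi], shows underlying /matidʒ/. Applying the same rule word-finally gives [matitʃ].

[matitʃ]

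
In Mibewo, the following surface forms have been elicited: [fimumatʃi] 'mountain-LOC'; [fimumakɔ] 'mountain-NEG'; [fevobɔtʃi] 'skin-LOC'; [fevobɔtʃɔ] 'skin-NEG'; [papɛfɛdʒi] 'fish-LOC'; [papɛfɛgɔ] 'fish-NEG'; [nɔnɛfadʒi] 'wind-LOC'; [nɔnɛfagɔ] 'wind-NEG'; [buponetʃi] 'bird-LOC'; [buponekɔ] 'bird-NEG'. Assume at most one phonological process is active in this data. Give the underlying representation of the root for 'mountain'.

'mountain' shows [tʃ] ~ [k] at the end of the stem ([fimumatʃi] vs [fimumakɔ]).
If /tʃ/ were underlying and a rule turned it into [k] before the NEG suffix, 'skin' would also alternate; but it has [tʃ] in both [fevobɔtʃi] and [fevobɔtʃɔ].
Therefore /k/ is basic and [tʃ] is derived by palatalization before a front vowel (/k/ and /g/ become palato-alveolar [tʃ] and [dʒ] before a front vowel).

/fimumak/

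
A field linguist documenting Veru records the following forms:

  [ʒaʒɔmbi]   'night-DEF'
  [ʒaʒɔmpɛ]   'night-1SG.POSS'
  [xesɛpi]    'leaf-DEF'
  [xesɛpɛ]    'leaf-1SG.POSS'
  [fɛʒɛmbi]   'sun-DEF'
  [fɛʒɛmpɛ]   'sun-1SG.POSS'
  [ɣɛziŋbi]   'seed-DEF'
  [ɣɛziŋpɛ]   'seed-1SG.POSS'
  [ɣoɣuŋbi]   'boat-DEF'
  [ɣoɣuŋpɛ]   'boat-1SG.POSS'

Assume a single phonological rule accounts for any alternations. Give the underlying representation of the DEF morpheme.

The DEF suffix surfaces as [-bi] and [-pi], depending on the final segment of the stem.
By contrast the 1SG.POSS suffix keeps its initial [p] throughout — that segment must be underlying.
The DEF suffix is therefore /-bi/ underlyingly, with post-vocalic devoicing: voiced stops become voiceless after a vowel.

/-bi/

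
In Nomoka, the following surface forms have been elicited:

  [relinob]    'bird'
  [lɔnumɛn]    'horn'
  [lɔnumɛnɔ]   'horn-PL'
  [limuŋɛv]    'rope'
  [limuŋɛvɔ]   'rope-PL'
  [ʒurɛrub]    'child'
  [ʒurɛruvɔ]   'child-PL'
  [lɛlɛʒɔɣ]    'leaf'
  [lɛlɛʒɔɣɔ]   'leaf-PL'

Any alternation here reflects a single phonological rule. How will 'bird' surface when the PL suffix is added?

The root 'child' surfaces as [ʒurɛrub] and [ʒurɛruvɔ], with a stem-final [b] ~ [v] alternation.
But 'rope' keeps [v] in both environments ([limuŋɛv], [limuŋɛvɔ]), so there is no rule changing /v/ to [b] in isolation.
So /b/ is underlying, and a rule of intervocalic spirantization — voiced stops become fricatives between vowels — gives [v].
The one attested form of 'bird', [relinob], shows underlying /relinob/. Applying the same rule between vowels gives [relinovɔ].

[relinovɔ]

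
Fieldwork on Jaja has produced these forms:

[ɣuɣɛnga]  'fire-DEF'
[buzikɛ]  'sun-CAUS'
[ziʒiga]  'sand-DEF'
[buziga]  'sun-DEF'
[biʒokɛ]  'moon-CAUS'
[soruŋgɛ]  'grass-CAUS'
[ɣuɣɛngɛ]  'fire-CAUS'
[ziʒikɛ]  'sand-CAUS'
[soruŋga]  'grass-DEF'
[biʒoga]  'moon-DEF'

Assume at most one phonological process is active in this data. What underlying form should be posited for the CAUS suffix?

/-kɛ/

The CAUS suffix surfaces as [-gɛ] and [-kɛ], depending on the final segment of the stem.
By contrast the DEF suffix keeps its initial [g] throughout — that segment must be underlying.
The CAUS suffix is therefore /-kɛ/ underlyingly, with post-nasal voicing: voiceless stops become voiced after a nasal.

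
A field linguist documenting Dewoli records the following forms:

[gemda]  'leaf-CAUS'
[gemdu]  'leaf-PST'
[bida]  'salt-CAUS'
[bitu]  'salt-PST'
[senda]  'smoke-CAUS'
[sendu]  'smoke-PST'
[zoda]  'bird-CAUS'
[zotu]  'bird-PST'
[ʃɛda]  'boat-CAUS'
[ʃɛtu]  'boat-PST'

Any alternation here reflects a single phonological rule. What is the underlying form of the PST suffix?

The PST morpheme has two allomorphs, [-du] and [-tu].
By contrast the CAUS suffix keeps its initial [d] throughout — that segment must be underlying.
The PST suffix is therefore /-tu/ underlyingly, with post-nasal voicing: voiceless stops become voiced after a nasal.

/-tu/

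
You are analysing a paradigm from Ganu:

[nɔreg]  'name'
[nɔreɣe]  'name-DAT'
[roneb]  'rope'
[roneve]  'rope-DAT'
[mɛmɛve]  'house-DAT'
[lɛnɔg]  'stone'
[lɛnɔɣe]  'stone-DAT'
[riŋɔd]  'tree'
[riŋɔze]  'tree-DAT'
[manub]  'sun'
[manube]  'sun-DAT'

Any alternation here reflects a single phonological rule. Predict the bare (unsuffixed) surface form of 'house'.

In [roneb] and [roneve] the final segment of 'rope' alternates: [b] ~ [v].
If /b/ were underlying and a rule turned it into [v] before the DAT suffix, 'sun' would also alternate; but it has [b] in both [manub] and [manube].
Therefore /v/ is basic and [b] is derived by word-final hardening (voiced fricatives become stops word-finally).
From [mɛmɛve] the stem 'house' is /mɛmɛv/; word-finally this yields [mɛmɛb].

[mɛmɛb]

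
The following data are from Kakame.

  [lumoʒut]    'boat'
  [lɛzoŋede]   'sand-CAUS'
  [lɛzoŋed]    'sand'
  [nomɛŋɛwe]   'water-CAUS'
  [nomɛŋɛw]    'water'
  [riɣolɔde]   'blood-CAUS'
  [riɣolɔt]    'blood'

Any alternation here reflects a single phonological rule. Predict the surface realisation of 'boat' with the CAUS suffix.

[lumoʒude]

In [riɣolɔde] and [riɣolɔt] the final segment of 'blood' alternates: [d] ~ [t].
But 'sand' keeps [d] in both environments ([lɛzoŋede], [lɛzoŋed]), so there is no rule changing /d/ to [t] in isolation.
The underlying segment must be /t/; voiceless stops become voiced between vowels, yielding [d] there.
From [lumoʒut] the stem 'boat' is /lumoʒut/; between vowels this yields [lumoʒude].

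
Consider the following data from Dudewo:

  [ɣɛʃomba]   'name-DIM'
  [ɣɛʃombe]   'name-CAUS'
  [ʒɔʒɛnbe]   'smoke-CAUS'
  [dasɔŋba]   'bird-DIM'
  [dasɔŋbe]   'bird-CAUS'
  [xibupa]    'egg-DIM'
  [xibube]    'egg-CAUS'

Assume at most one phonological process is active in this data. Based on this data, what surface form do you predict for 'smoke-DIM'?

[ʒɔʒɛnba]

The DIM suffix surfaces as [-ba] and [-pa], depending on the final segment of the stem.
By contrast the CAUS suffix keeps its initial [b] throughout — that segment must be underlying.
The DIM suffix is therefore /-pa/ underlyingly, with post-nasal voicing: voiceless stops become voiced after a nasal.
After 'smoke', which ends in a nasal, the suffix surfaces as [-ba], giving [ʒɔʒɛnba].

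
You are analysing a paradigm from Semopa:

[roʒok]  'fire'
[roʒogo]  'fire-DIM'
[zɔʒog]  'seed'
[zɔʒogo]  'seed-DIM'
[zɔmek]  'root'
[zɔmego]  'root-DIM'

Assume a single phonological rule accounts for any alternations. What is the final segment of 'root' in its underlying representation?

'root' shows [k] ~ [g] at the end of the stem ([zɔmek] vs [zɔmego]).
But 'seed' keeps [g] in both environments ([zɔʒog], [zɔʒogo]), so there is no rule changing /g/ to [k] in isolation.
The underlying segment must be /k/; voiceless stops become voiced between vowels, yielding [g] there.

/k/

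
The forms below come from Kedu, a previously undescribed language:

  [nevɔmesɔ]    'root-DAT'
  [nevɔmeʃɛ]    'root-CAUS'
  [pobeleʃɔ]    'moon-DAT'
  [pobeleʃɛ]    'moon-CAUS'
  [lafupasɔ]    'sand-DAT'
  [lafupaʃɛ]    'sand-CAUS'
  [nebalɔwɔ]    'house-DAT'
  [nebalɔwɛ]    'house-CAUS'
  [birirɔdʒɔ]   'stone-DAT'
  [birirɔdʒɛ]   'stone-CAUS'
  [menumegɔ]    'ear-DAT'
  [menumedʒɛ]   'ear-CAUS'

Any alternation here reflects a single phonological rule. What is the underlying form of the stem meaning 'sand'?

'sand' shows [s] ~ [ʃ] at the end of the stem ([lafupasɔ] vs [lafupaʃɛ]).
If /ʃ/ were underlying and a rule turned it into [s] before the DAT suffix, 'moon' would also alternate; but it has [ʃ] in both [pobeleʃɔ] and [pobeleʃɛ].
The alternation reflects palatalization before a front vowel: /g/ and /s/ become palato-alveolar [dʒ] and [ʃ] before a front vowel. /s/ is underlying.

/lafupas/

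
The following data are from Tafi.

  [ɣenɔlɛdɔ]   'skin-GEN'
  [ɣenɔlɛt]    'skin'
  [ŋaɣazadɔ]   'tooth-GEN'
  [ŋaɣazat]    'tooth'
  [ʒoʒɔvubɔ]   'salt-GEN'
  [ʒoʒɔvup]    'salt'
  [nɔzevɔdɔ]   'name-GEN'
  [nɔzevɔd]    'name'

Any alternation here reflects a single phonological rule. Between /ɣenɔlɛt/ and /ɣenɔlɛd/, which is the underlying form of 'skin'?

/ɣenɔlɛt/

The stem for 'skin' ends in [d] in [ɣenɔlɛdɔ] but [t] in [ɣenɔlɛt].
But 'name' keeps [d] in both environments ([nɔzevɔdɔ], [nɔzevɔd]), so there is no rule changing /d/ to [t] in isolation.
Therefore /t/ is basic and [d] is derived by intervocalic voicing (voiceless stops become voiced between vowels).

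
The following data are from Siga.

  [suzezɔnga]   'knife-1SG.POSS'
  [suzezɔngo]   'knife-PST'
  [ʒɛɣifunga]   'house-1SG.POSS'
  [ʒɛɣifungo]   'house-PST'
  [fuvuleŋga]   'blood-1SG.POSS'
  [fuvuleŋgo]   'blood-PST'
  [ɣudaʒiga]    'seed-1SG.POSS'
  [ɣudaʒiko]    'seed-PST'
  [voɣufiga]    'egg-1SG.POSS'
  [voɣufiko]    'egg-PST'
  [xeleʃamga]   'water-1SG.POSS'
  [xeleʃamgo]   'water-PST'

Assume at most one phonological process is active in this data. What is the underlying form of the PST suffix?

/-ko/

The PST suffix surfaces as [-go] and [-ko], depending on the final segment of the stem.
The 1SG.POSS suffix, which begins with [g], is invariant after every stem; so [g] is not altered by any rule here.
So the underlying form is /-ko/, and voiceless stops become voiced after a nasal.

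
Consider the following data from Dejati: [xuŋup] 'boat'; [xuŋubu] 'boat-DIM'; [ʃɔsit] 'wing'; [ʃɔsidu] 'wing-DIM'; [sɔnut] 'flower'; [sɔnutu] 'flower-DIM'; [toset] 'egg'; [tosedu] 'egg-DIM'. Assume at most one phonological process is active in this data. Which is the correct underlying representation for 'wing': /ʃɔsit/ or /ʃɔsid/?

/ʃɔsid/

In [ʃɔsit] and [ʃɔsidu] the final segment of 'wing' alternates: [t] ~ [d].
If /t/ were underlying and a rule turned it into [d] before the DIM suffix, 'flower' would also alternate; but it has [t] in both [sɔnut] and [sɔnutu].
So /d/ is underlying, and a rule of word-final obstruent devoicing — voiced obstruents become voiceless word-finally — gives [t].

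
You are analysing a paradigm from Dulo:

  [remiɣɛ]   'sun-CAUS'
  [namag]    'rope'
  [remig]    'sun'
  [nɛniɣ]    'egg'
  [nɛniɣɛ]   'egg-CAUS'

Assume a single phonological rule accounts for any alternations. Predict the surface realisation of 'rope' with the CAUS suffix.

[namaɣɛ]

In [remiɣɛ] and [remig] the final segment of 'sun' alternates: [ɣ] ~ [g].
The stem 'egg' ([nɛniɣɛ], [nɛniɣ]) shows [ɣ] unchanged in both environments, so [ɣ] cannot be basic with [g] derived in isolation.
Therefore /g/ is basic and [ɣ] is derived by intervocalic spirantization (voiced stops become fricatives between vowels).
The one attested form of 'rope', [namag], shows underlying /namag/. Applying the same rule between vowels gives [namaɣɛ].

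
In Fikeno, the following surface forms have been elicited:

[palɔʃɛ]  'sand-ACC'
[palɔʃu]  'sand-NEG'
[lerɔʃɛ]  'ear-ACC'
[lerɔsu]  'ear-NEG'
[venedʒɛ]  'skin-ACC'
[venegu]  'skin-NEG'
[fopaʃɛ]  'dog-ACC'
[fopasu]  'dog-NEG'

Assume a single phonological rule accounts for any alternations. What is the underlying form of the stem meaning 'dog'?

'dog' shows [ʃ] ~ [s] at the end of the stem ([fopaʃɛ] vs [fopasu]).
The stem 'sand' ([palɔʃɛ], [palɔʃu]) shows [ʃ] unchanged in both environments, so [ʃ] cannot be basic with [s] derived before the NEG suffix.
The alternation reflects palatalization before a front vowel: /g/ and /s/ become palato-alveolar [dʒ] and [ʃ] before a front vowel. /s/ is underlying.
The underlying form of 'dog' is therefore /fopas/.

/fopas/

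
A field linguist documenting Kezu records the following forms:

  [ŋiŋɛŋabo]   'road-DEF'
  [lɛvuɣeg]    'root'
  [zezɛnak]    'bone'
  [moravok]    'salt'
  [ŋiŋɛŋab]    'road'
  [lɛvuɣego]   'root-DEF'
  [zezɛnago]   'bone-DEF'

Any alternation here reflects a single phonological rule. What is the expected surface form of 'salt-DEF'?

[moravogo]

In [zezɛnak] and [zezɛnago] the final segment of 'bone' alternates: [k] ~ [g].
But 'root' keeps [g] in both environments ([lɛvuɣeg], [lɛvuɣego]), so there is no rule changing /g/ to [k] in isolation.
Therefore /k/ is basic and [g] is derived by intervocalic voicing (voiceless stops become voiced between vowels).
From [moravok] the stem 'salt' is /moravok/; between vowels this yields [moravogo].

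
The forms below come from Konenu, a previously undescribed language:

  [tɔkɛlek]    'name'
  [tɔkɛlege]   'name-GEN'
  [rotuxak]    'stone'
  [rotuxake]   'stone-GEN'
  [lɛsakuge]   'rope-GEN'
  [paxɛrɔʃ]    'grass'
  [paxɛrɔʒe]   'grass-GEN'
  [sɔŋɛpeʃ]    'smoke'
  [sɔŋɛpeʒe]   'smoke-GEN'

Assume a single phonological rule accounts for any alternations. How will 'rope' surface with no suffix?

The stem for 'name' ends in [k] in [tɔkɛlek] but [g] in [tɔkɛlege].
If /k/ were underlying and a rule turned it into [g] before the GEN suffix, 'stone' would also alternate; but it has [k] in both [rotuxak] and [rotuxake].
So /g/ is underlying, and a rule of word-final obstruent devoicing — voiced obstruents become voiceless word-finally — gives [k].
From [lɛsakuge] the stem 'rope' is /lɛsakug/; word-finally this yields [lɛsakuk].

[lɛsakuk]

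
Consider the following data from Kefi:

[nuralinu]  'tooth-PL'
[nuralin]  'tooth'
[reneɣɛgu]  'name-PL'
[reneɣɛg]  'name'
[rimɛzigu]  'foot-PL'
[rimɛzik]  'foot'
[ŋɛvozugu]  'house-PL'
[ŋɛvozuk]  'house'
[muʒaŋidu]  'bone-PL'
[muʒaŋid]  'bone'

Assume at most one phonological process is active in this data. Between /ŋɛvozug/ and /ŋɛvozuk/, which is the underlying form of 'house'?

'house' shows [g] ~ [k] at the end of the stem ([ŋɛvozugu] vs [ŋɛvozuk]).
If /g/ were underlying and a rule turned it into [k] in isolation, 'name' would also alternate; but it has [g] in both [reneɣɛgu] and [reneɣɛg].
So /k/ is underlying, and a rule of intervocalic voicing — voiceless stops become voiced between vowels — gives [g].

/ŋɛvozuk/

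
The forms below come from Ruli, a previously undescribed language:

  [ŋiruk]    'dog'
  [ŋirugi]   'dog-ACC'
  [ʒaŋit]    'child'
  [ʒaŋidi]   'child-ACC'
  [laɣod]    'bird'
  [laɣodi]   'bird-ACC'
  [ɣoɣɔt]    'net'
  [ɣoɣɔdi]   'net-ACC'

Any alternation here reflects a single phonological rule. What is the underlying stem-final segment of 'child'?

The stem for 'child' ends in [t] in [ʒaŋit] but [d] in [ʒaŋidi].
Compare 'bird', with invariant [d] in [laɣod] and [laɣodi]: an analysis with underlying /d/ and a rule producing [t] in isolation would wrongly predict alternation here too.
Therefore /t/ is basic and [d] is derived by intervocalic voicing (voiceless stops become voiced between vowels).

/t/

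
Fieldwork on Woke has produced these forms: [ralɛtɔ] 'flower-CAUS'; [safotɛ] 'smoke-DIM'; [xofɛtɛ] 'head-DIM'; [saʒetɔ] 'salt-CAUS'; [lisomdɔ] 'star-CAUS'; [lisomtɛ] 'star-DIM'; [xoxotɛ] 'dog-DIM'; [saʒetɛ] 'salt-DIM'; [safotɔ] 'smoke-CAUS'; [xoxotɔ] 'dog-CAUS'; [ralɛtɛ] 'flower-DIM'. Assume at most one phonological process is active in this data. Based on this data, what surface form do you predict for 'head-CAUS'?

[xofɛtɔ]

The CAUS morpheme has two allomorphs, [-dɔ] and [-tɔ].
By contrast the DIM suffix keeps its initial [t] throughout — that segment must be underlying.
So the underlying form is /-dɔ/, and voiced stops become voiceless after a vowel.
After 'head', which ends in a vowel, the suffix surfaces as [-tɔ], giving [xofɛtɔ].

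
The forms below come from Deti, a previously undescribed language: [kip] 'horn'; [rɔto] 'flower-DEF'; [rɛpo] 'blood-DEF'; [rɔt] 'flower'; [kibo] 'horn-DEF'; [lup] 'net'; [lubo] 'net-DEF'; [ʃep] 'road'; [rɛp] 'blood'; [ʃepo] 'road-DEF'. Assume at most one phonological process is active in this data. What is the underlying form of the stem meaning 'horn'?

The stem for 'horn' ends in [p] in [kip] but [b] in [kibo].
The stem 'road' ([ʃep], [ʃepo]) shows [p] unchanged in both environments, so [p] cannot be basic with [b] derived before the DEF suffix.
The underlying segment must be /b/; voiced obstruents become voiceless word-finally, yielding [p] there.
The underlying form of 'horn' is therefore /kib/.

/kib/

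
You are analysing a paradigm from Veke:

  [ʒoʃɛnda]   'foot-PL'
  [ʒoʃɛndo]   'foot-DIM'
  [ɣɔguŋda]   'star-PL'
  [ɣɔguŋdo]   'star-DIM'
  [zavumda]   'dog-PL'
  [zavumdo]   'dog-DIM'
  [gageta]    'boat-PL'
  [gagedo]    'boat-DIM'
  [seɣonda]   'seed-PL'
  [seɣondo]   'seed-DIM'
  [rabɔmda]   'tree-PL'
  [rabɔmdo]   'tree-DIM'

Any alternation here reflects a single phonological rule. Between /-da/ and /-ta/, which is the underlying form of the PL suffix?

/-ta/

The PL morpheme has two allomorphs, [-da] and [-ta].
The DIM suffix, which begins with [d], is invariant after every stem; so [d] is not altered by any rule here.
The PL suffix is therefore /-ta/ underlyingly, with post-nasal voicing: voiceless stops become voiced after a nasal.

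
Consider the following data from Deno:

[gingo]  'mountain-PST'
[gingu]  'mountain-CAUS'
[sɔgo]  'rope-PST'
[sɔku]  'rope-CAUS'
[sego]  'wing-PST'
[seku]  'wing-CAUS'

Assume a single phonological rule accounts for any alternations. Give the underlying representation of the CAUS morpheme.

/-ku/

The CAUS suffix surfaces as [-gu] and [-ku], depending on the final segment of the stem.
The PST suffix, which begins with [g], is invariant after every stem; so [g] is not altered by any rule here.
The CAUS suffix is therefore /-ku/ underlyingly, with post-nasal voicing: voiceless stops become voiced after a nasal.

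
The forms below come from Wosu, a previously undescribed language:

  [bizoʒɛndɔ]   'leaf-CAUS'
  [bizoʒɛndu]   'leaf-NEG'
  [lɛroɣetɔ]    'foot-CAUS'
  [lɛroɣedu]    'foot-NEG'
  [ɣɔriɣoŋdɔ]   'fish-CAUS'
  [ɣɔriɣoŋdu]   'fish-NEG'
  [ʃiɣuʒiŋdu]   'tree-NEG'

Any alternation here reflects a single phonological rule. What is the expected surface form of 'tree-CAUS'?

The CAUS morpheme has two allomorphs, [-dɔ] and [-tɔ].
By contrast the NEG suffix keeps its initial [d] throughout — that segment must be underlying.
So the underlying form is /-tɔ/, and voiceless stops become voiced after a nasal.
After 'tree', which ends in a nasal, the suffix surfaces as [-dɔ], giving [ʃiɣuʒiŋdɔ].

[ʃiɣuʒiŋdɔ]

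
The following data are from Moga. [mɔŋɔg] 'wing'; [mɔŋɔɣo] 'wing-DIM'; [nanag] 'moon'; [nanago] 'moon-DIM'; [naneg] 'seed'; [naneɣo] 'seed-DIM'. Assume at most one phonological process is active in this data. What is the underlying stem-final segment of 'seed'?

/ɣ/

'seed' shows [g] ~ [ɣ] at the end of the stem ([naneg] vs [naneɣo]).
Compare 'moon', with invariant [g] in [nanag] and [nanago]: an analysis with underlying /g/ and a rule producing [ɣ] before the DIM suffix would wrongly predict alternation here too.
The underlying segment must be /ɣ/; voiced fricatives become stops word-finally, yielding [g] there.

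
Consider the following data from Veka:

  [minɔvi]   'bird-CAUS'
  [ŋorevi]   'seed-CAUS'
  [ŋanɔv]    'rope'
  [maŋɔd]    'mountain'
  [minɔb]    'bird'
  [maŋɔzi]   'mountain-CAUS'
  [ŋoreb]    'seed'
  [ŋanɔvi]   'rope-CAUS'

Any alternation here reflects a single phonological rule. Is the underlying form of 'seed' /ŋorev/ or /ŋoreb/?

'seed' shows [b] ~ [v] at the end of the stem ([ŋoreb] vs [ŋorevi]).
The stem 'rope' ([ŋanɔv], [ŋanɔvi]) shows [v] unchanged in both environments, so [v] cannot be basic with [b] derived in isolation.
The underlying segment must be /b/; voiced stops become fricatives between vowels, yielding [v] there.

/ŋoreb/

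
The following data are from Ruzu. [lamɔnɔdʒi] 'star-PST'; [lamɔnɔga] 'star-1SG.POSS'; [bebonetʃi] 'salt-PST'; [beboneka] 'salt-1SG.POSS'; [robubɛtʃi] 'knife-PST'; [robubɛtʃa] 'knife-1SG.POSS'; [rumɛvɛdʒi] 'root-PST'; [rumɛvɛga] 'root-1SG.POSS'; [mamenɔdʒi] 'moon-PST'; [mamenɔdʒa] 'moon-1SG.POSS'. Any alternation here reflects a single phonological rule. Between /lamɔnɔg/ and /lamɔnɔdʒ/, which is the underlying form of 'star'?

/lamɔnɔg/

The root 'star' surfaces as [lamɔnɔdʒi] and [lamɔnɔga], with a stem-final [dʒ] ~ [g] alternation.
Compare 'moon', with invariant [dʒ] in [mamenɔdʒi] and [mamenɔdʒa]: an analysis with underlying /dʒ/ and a rule producing [g] before the 1SG.POSS suffix would wrongly predict alternation here too.
Therefore /g/ is basic and [dʒ] is derived by palatalization before a front vowel (/k/ and /g/ become palato-alveolar [tʃ] and [dʒ] before a front vowel).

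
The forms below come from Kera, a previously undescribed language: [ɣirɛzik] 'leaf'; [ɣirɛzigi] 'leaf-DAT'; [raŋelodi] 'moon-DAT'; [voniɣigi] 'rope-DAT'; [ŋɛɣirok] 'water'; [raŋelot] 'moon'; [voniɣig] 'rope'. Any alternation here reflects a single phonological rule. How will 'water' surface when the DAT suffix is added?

[ŋɛɣirogi]

The stem for 'leaf' ends in [g] in [ɣirɛzigi] but [k] in [ɣirɛzik].
The stem 'rope' ([voniɣigi], [voniɣig]) shows [g] unchanged in both environments, so [g] cannot be basic with [k] derived in isolation.
Therefore /k/ is basic and [g] is derived by intervocalic voicing (voiceless stops become voiced between vowels).
From [ŋɛɣirok] the stem 'water' is /ŋɛɣirok/; between vowels this yields [ŋɛɣirogi].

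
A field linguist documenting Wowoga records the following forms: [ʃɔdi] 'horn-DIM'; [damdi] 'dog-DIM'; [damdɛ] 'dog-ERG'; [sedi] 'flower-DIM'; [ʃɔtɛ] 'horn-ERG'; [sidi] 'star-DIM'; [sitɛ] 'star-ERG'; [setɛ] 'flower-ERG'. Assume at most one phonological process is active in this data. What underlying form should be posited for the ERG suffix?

/-tɛ/

The ERG suffix surfaces as [-dɛ] and [-tɛ], depending on the final segment of the stem.
By contrast the DIM suffix keeps its initial [d] throughout — that segment must be underlying.
The ERG suffix is therefore /-tɛ/ underlyingly, with post-nasal voicing: voiceless stops become voiced after a nasal.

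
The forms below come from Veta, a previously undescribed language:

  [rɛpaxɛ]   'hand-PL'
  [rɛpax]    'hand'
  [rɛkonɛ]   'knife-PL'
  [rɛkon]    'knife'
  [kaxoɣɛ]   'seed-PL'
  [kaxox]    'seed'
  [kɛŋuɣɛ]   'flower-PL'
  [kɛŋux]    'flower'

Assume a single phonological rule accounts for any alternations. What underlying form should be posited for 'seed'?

'seed' shows [ɣ] ~ [x] at the end of the stem ([kaxoɣɛ] vs [kaxox]).
But 'hand' keeps [x] in both environments ([rɛpaxɛ], [rɛpax]), so there is no rule changing /x/ to [ɣ] before the PL suffix.
Therefore /ɣ/ is basic and [x] is derived by word-final obstruent devoicing (voiced obstruents become voiceless word-finally).
Hence 'seed' is /kaxoɣ/ underlyingly.

/kaxoɣ/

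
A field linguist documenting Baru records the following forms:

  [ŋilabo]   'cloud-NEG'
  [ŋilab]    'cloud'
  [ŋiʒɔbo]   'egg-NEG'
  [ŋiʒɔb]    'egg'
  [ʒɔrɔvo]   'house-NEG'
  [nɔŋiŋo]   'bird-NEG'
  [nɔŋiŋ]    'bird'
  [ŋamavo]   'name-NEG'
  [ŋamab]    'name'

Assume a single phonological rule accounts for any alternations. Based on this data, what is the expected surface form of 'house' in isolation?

'name' shows [v] ~ [b] at the end of the stem ([ŋamavo] vs [ŋamab]).
Compare 'egg', with invariant [b] in [ŋiʒɔbo] and [ŋiʒɔb]: an analysis with underlying /b/ and a rule producing [v] before the NEG suffix would wrongly predict alternation here too.
So /v/ is underlying, and a rule of word-final hardening — voiced fricatives become stops word-finally — gives [b].
From [ʒɔrɔvo] the stem 'house' is /ʒɔrɔv/; word-finally this yields [ʒɔrɔb].

[ʒɔrɔb]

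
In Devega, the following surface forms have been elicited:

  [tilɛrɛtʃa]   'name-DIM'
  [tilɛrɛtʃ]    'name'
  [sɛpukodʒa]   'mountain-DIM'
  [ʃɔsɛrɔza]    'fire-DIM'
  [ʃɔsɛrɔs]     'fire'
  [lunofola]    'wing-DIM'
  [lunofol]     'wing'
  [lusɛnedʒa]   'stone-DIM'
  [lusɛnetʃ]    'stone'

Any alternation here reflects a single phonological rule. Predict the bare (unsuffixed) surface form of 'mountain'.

[sɛpukotʃ]

'stone' shows [dʒ] ~ [tʃ] at the end of the stem ([lusɛnedʒa] vs [lusɛnetʃ]).
But 'name' keeps [tʃ] in both environments ([tilɛrɛtʃa], [tilɛrɛtʃ]), so there is no rule changing /tʃ/ to [dʒ] before the DIM suffix.
Therefore /dʒ/ is basic and [tʃ] is derived by word-final obstruent devoicing (voiced obstruents become voiceless word-finally).
From [sɛpukodʒa] the stem 'mountain' is /sɛpukodʒ/; word-finally this yields [sɛpukotʃ].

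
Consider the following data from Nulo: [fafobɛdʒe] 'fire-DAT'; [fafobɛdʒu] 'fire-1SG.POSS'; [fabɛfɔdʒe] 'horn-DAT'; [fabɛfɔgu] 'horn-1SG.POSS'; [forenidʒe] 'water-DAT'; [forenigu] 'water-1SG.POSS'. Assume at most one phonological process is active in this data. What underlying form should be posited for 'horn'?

/fabɛfɔg/

In [fabɛfɔdʒe] and [fabɛfɔgu] the final segment of 'horn' alternates: [dʒ] ~ [g].
The stem 'fire' ([fafobɛdʒe], [fafobɛdʒu]) shows [dʒ] unchanged in both environments, so [dʒ] cannot be basic with [g] derived before the 1SG.POSS suffix.
The alternation reflects palatalization before a front vowel: /g/ becomes palato-alveolar [dʒ] before a front vowel. /g/ is underlying.
Hence 'horn' is /fabɛfɔg/ underlyingly.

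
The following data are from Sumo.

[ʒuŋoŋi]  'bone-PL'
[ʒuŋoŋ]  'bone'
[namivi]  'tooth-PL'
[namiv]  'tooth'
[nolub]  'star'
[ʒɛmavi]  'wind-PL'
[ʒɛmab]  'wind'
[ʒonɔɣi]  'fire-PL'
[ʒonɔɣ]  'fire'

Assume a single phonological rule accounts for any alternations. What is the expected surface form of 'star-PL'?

[noluvi]

'wind' shows [v] ~ [b] at the end of the stem ([ʒɛmavi] vs [ʒɛmab]).
The stem 'tooth' ([namivi], [namiv]) shows [v] unchanged in both environments, so [v] cannot be basic with [b] derived in isolation.
So /b/ is underlying, and a rule of intervocalic spirantization — voiced stops become fricatives between vowels — gives [v].
The one attested form of 'star', [nolub], shows underlying /nolub/. Applying the same rule between vowels gives [noluvi].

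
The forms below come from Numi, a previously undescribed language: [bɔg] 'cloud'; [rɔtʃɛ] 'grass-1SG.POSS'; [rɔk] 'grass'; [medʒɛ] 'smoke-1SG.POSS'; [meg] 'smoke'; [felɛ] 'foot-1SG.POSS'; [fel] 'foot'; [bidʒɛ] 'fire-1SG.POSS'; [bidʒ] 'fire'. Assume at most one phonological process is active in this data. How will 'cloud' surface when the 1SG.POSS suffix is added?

In [medʒɛ] and [meg] the final segment of 'smoke' alternates: [dʒ] ~ [g].
But 'fire' keeps [dʒ] in both environments ([bidʒɛ], [bidʒ]), so there is no rule changing /dʒ/ to [g] in isolation.
Therefore /g/ is basic and [dʒ] is derived by palatalization before a front vowel (/k/ and /g/ become palato-alveolar [tʃ] and [dʒ] before a front vowel).
The one attested form of 'cloud', [bɔg], shows underlying /bɔg/. Applying the same rule before a front vowel gives [bɔdʒɛ].

[bɔdʒɛ]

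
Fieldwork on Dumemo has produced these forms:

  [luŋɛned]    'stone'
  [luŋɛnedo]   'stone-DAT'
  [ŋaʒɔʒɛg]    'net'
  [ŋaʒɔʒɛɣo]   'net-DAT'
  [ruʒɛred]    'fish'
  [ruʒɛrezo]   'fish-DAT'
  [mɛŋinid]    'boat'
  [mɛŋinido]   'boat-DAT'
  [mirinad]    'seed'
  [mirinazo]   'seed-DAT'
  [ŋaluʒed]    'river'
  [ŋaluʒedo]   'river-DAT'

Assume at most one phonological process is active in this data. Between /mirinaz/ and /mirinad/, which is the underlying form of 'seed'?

The stem for 'seed' ends in [d] in [mirinad] but [z] in [mirinazo].
Compare 'stone', with invariant [d] in [luŋɛned] and [luŋɛnedo]: an analysis with underlying /d/ and a rule producing [z] before the DAT suffix would wrongly predict alternation here too.
So /z/ is underlying, and a rule of word-final hardening — voiced fricatives become stops word-finally — gives [d].

/mirinaz/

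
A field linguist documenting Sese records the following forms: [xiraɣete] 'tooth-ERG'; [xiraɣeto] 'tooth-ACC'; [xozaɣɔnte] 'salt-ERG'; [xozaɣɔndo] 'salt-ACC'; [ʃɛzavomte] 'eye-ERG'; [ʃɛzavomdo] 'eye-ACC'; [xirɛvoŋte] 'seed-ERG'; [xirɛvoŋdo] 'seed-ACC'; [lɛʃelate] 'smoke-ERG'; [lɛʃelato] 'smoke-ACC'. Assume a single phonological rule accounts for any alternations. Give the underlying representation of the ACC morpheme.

/-do/

The ACC suffix surfaces as [-do] and [-to], depending on the final segment of the stem.
The ERG suffix, which begins with [t], is invariant after every stem; so [t] is not altered by any rule here.
So the underlying form is /-do/, and voiced stops become voiceless after a vowel.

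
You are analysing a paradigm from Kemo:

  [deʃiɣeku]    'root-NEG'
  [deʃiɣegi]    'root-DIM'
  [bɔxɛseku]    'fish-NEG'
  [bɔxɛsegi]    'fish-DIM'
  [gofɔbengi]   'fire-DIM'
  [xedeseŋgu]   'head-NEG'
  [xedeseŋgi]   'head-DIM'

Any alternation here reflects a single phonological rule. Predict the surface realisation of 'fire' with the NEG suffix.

The NEG suffix surfaces as [-gu] and [-ku], depending on the final segment of the stem.
By contrast the DIM suffix keeps its initial [g] throughout — that segment must be underlying.
So the underlying form is /-ku/, and voiceless stops become voiced after a nasal.
After 'fire', which ends in a nasal, the suffix surfaces as [-gu], giving [gofɔbengu].

[gofɔbengu]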